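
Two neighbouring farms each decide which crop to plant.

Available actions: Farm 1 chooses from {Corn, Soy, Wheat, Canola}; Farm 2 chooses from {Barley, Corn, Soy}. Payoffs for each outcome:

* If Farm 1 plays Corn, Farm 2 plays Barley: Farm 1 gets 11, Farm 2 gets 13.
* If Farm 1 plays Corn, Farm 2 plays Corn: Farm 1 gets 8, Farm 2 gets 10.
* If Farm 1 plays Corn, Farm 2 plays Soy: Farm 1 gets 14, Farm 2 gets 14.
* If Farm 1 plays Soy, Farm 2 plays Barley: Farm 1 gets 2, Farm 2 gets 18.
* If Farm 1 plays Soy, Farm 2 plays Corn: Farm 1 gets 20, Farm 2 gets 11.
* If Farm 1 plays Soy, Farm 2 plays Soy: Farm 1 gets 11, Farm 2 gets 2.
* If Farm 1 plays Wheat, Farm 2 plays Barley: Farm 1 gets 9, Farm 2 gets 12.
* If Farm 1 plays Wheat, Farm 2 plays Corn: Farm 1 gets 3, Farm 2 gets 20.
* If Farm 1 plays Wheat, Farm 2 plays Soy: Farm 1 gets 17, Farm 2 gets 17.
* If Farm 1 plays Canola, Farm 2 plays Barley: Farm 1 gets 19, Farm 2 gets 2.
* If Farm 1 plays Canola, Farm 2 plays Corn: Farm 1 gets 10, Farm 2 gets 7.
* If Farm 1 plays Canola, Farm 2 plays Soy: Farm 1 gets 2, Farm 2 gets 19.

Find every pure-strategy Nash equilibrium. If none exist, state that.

(Corn, Barley): Farm 1 can switch to Canola (11 → 19). Not NE.
(Corn, Corn): Farm 1 can switch to Soy (8 → 20). Not NE.
(Corn, Soy): Farm 1 can switch to Wheat (14 → 17). Not NE.
(Soy, Barley): Farm 1 can switch to Corn (2 → 11). Not NE.
(Soy, Corn): Farm 2 can switch to Barley (11 → 18). Not NE.
(Soy, Soy): Farm 1 can switch to Corn (11 → 14). Not NE.
(The remaining 6 profiles each have a profitable deviation by the same check.)

none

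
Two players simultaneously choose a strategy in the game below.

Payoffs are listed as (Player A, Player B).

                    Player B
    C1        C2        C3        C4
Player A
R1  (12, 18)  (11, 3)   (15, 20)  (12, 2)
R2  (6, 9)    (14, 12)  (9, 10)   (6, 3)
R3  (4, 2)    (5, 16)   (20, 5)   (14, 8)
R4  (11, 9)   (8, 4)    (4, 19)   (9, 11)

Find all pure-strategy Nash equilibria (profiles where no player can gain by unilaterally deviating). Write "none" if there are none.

(R2, C2)

Mark each player's best response to every combination of opponents' strategies; a profile where every player is best-responding is a pure Nash equilibrium.
Player A against C1: payoffs 12, 6, 4, 11 → best response R1.
Player A against C2: payoffs 11, 14, 5, 8 → best response R2.
Player A against C3: payoffs 15, 9, 20, 4 → best response R3.
Player A against C4: payoffs 12, 6, 14, 9 → best response R3.
Player B against R1: payoffs 18, 3, 20, 2 → best response C3.
Player B against R2: payoffs 9, 12, 10, 3 → best response C2.
Player B against R3: payoffs 2, 16, 5, 8 → best response C2.
Player B against R4: payoffs 9, 4, 19, 11 → best response C3.
Mutual best responses: (R2, C2).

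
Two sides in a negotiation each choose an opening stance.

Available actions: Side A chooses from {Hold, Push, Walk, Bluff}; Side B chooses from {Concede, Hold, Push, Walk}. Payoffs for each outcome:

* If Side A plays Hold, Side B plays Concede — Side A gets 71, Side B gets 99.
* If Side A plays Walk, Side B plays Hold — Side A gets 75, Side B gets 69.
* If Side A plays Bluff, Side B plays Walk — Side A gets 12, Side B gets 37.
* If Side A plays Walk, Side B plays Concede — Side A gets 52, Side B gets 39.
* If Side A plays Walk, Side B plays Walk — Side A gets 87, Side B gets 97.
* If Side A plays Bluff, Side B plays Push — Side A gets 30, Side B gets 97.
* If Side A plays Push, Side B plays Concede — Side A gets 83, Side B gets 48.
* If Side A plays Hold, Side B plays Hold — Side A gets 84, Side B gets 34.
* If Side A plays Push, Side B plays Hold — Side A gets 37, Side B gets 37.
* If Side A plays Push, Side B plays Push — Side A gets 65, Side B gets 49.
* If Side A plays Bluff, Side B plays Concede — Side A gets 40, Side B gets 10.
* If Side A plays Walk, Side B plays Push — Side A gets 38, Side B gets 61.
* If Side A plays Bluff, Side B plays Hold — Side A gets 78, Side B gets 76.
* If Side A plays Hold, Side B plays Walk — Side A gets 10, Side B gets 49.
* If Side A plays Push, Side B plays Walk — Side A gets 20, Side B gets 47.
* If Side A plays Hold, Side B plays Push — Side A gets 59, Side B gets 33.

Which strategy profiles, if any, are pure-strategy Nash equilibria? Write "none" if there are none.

(Hold, Concede): Side A can switch to Push (71 → 83). Not NE.
(Hold, Hold): Side B can switch to Concede (34 → 99). Not NE.
(Hold, Push): Side A can switch to Push (59 → 65). Not NE.
(Hold, Walk): Side A can switch to Push (10 → 20). Not NE.
(Push, Concede): Side B can switch to Push (48 → 49). Not NE.
(Push, Hold): Side A can switch to Hold (37 → 84). Not NE.
(Push, Push): Side A gets 65, best alternative 59; Side B gets 49, best alternative 48. No profitable deviation — NE.
(Push, Walk): Side A can switch to Walk (20 → 87). Not NE.
(Walk, Concede): Side A can switch to Hold (52 → 71). Not NE.
(Walk, Walk): Side A gets 87, best alternative 20; Side B gets 97, best alternative 69. No profitable deviation — NE.
(The remaining 6 profiles each have a profitable deviation by the same check.)

(Push, Push), (Walk, Walk)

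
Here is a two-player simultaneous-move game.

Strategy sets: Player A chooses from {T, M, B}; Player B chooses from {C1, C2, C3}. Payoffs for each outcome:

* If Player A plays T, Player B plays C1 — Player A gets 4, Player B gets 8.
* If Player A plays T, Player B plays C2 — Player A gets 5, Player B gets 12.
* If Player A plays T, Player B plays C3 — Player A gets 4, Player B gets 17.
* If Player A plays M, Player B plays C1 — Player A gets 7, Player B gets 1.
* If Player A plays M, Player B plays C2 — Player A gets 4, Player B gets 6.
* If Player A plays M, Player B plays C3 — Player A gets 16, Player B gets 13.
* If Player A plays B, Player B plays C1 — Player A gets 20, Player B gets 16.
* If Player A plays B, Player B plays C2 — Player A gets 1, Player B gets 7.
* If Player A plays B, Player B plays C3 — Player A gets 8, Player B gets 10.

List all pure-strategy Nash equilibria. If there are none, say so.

The pure Nash equilibria are (M, C3); (B, C1).

Mark each player's best response to every combination of opponents' strategies; a profile where every player is best-responding is a pure Nash equilibrium.
Player A against C1: payoffs 4, 7, 20 → best response B.
Player A against C2: payoffs 5, 4, 1 → best response T.
Player A against C3: payoffs 4, 16, 8 → best response M.
Player B against T: payoffs 8, 12, 17 → best response C3.
Player B against M: payoffs 1, 6, 13 → best response C3.
Player B against B: payoffs 16, 7, 10 → best response C1.
Mutual best responses: (M, C3); (B, C1).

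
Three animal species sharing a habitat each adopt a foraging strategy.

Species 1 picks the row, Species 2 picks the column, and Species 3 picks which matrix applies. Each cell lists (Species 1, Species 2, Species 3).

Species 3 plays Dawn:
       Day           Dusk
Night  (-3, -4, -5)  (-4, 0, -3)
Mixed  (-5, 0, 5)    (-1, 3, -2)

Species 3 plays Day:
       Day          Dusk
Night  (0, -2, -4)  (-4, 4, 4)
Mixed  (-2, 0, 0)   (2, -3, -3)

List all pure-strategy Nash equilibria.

(Mixed, Dusk, Dawn)

Mark each player's best response to every combination of opponents' strategies; a profile where every player is best-responding is a pure Nash equilibrium.
Species 1 against (Day, Dawn): payoffs -3, -5 → best response Night.
Species 1 against (Day, Day): payoffs 0, -2 → best response Night.
Species 1 against (Dusk, Dawn): payoffs -4, -1 → best response Mixed.
Species 1 against (Dusk, Day): payoffs -4, 2 → best response Mixed.
Species 2 against (Night, Dawn): payoffs -4, 0 → best response Dusk.
Species 2 against (Night, Day): payoffs -2, 4 → best response Dusk.
Species 2 against (Mixed, Dawn): payoffs 0, 3 → best response Dusk.
Species 2 against (Mixed, Day): payoffs 0, -3 → best response Day.
Species 3 against (Night, Day): payoffs -5, -4 → best response Day.
Species 3 against (Night, Dusk): payoffs -3, 4 → best response Day.
Species 3 against (Mixed, Day): payoffs 5, 0 → best response Dawn.
Species 3 against (Mixed, Dusk): payoffs -2, -3 → best response Dawn.
Mutual best responses: (Mixed, Dusk, Dawn).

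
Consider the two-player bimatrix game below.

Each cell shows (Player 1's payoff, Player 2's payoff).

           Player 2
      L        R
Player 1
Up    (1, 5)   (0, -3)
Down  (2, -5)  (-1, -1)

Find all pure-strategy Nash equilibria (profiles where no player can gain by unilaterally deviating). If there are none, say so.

Player 1 against L: payoffs 1, 2 → best response Down.
Player 1 against R: payoffs 0, -1 → best response Up.
Player 2 against Up: payoffs 5, -3 → best response L.
Player 2 against Down: payoffs -5, -1 → best response R.
No profile is a mutual best response for all players.

No pure-strategy Nash equilibrium.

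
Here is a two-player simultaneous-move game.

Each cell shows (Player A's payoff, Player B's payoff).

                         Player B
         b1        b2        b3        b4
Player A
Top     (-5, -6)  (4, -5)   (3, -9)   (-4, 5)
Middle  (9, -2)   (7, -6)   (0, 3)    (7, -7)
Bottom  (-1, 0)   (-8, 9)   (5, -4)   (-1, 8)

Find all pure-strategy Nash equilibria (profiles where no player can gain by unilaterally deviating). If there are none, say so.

For each player, find the best response to each opponent profile; mutual best responses are the pure NE.
Player A against b1: payoffs -5, 9, -1 → best response Middle.
Player A against b2: payoffs 4, 7, -8 → best response Middle.
Player A against b3: payoffs 3, 0, 5 → best response Bottom.
Player A against b4: payoffs -4, 7, -1 → best response Middle.
Player B against Top: payoffs -6, -5, -9, 5 → best response b4.
Player B against Middle: payoffs -2, -6, 3, -7 → best response b3.
Player B against Bottom: payoffs 0, 9, -4, 8 → best response b2.
No profile is a mutual best response for all players.

No pure-strategy Nash equilibrium.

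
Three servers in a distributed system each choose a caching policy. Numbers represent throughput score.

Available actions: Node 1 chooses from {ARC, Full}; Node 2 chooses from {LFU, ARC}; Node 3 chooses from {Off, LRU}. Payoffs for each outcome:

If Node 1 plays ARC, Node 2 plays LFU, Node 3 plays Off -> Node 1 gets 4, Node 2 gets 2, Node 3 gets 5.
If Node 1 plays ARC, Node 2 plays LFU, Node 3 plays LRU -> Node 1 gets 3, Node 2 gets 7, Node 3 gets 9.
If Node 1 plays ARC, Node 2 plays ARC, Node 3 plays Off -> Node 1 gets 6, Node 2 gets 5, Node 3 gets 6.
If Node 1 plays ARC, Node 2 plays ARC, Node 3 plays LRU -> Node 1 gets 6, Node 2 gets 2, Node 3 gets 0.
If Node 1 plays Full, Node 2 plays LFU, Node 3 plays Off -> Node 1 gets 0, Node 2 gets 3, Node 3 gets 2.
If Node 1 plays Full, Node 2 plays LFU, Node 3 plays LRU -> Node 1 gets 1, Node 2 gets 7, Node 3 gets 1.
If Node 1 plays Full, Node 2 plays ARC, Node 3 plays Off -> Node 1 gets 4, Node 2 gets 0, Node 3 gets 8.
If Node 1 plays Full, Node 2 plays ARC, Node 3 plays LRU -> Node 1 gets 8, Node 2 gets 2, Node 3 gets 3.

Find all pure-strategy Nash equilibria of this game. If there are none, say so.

For each strategy profile, look for a profitable unilateral deviation.
(ARC, LFU, Off): Node 2 can switch to ARC (2 → 5). Not NE.
(ARC, LFU, LRU): Node 1 gets 3, best alternative 1; Node 2 gets 7, best alternative 2; Node 3 gets 9, best alternative 5. No profitable deviation — NE.
(ARC, ARC, Off): Node 1 gets 6, best alternative 4; Node 2 gets 5, best alternative 2; Node 3 gets 6, best alternative 0. No profitable deviation — NE.
(ARC, ARC, LRU): Node 1 can switch to Full (6 → 8). Not NE.
(Full, LFU, Off): Node 1 can switch to ARC (0 → 4). Not NE.
(Full, LFU, LRU): Node 1 can switch to ARC (1 → 3). Not NE.
(Full, ARC, Off): Node 1 can switch to ARC (4 → 6). Not NE.
(Full, ARC, LRU): Node 2 can switch to LFU (2 → 7). Not NE.

Pure-strategy Nash equilibria: (ARC, LFU, LRU) and (ARC, ARC, Off)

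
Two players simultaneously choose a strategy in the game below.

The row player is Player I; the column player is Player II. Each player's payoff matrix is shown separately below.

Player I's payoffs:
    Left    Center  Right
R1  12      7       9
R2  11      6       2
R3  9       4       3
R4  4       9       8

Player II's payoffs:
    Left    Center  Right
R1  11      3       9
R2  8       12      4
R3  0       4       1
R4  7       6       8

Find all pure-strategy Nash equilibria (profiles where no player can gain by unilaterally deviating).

The unique pure-strategy Nash equilibrium is (R1, Left).

Check each profile: it is a Nash equilibrium iff no player can strictly gain by switching unilaterally.
(R1, Left): Player I gets 12, best alternative 11; Player II gets 11, best alternative 9. No profitable deviation — NE.
(R1, Center): Player I can switch to R4 (7 → 9). Not NE.
(R1, Right): Player II can switch to Left (9 → 11). Not NE.
(R2, Left): Player I can switch to R1 (11 → 12). Not NE.
(R2, Center): Player I can switch to R1 (6 → 7). Not NE.
(R2, Right): Player I can switch to R1 (2 → 9). Not NE.
(R3, Left): Player I can switch to R1 (9 → 12). Not NE.
(R3, Center): Player I can switch to R1 (4 → 7). Not NE.
(R3, Right): Player I can switch to R1 (3 → 9). Not NE.
(R4, Left): Player I can switch to R1 (4 → 12). Not NE.
(R4, Center): Player II can switch to Left (6 → 7). Not NE.
(R4, Right): Player I can switch to R1 (8 → 9). Not NE.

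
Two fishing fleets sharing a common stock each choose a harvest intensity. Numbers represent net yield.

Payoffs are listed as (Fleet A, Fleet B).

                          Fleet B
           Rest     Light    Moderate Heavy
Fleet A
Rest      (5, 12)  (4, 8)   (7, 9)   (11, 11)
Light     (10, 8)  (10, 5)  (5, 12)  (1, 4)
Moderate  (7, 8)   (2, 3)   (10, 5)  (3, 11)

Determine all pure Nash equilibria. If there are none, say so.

This game has no pure Nash equilibrium.

(Rest, Rest): Fleet A can switch to Light (5 → 10). Not NE.
(Rest, Light): Fleet A can switch to Light (4 → 10). Not NE.
(Rest, Moderate): Fleet A can switch to Moderate (7 → 10). Not NE.
(Rest, Heavy): Fleet B can switch to Rest (11 → 12). Not NE.
(Light, Rest): Fleet B can switch to Moderate (8 → 12). Not NE.
(Light, Light): Fleet B can switch to Rest (5 → 8). Not NE.
(Light, Moderate): Fleet A can switch to Rest (5 → 7). Not NE.
(Light, Heavy): Fleet A can switch to Rest (1 → 11). Not NE.
(Moderate, Rest): Fleet A can switch to Light (7 → 10). Not NE.
(Moderate, Light): Fleet A can switch to Rest (2 → 4). Not NE.
(The remaining 2 profiles each have a profitable deviation by the same check.)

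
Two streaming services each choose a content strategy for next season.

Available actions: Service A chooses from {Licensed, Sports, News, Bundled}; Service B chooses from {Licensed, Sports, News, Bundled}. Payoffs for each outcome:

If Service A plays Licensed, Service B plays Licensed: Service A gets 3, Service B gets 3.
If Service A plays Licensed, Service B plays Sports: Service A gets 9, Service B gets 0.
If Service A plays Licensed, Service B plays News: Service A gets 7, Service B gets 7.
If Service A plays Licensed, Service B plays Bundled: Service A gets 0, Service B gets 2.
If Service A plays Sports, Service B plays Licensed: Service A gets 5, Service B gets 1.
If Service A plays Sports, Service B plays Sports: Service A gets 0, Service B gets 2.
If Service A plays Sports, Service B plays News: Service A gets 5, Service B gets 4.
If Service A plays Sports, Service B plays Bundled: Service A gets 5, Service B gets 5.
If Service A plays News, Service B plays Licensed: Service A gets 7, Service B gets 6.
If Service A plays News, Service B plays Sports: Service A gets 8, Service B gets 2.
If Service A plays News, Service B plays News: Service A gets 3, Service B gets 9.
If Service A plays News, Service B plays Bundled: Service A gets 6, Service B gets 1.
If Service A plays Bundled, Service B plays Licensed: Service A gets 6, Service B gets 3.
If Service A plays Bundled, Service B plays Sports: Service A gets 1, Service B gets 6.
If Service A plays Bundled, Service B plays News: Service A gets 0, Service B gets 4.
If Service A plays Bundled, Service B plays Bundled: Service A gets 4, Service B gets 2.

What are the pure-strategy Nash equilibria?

For each player, find the best response to each opponent profile; mutual best responses are the pure NE.
Service A against Licensed: payoffs 3, 5, 7, 6 → best response News.
Service A against Sports: payoffs 9, 0, 8, 1 → best response Licensed.
Service A against News: payoffs 7, 5, 3, 0 → best response Licensed.
Service A against Bundled: payoffs 0, 5, 6, 4 → best response News.
Service B against Licensed: payoffs 3, 0, 7, 2 → best response News.
Service B against Sports: payoffs 1, 2, 4, 5 → best response Bundled.
Service B against News: payoffs 6, 2, 9, 1 → best response News.
Service B against Bundled: payoffs 3, 6, 4, 2 → best response Sports.
Mutual best responses: (Licensed, News).

(Licensed, News)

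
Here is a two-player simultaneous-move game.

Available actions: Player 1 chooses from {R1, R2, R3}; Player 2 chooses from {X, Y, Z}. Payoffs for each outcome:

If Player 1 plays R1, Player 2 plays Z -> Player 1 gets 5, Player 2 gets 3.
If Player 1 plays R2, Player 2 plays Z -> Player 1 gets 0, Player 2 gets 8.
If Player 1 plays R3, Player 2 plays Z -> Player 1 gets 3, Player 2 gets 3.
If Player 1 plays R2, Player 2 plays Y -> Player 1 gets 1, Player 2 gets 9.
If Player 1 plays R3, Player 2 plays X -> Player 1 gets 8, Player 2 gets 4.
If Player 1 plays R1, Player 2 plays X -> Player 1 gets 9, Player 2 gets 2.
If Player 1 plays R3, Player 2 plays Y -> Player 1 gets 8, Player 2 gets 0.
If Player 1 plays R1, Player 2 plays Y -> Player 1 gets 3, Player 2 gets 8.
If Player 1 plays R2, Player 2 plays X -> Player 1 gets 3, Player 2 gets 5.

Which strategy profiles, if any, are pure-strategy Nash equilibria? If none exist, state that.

none

(R1, X): Player 2 can switch to Y (2 → 8). Not NE.
(R1, Y): Player 1 can switch to R3 (3 → 8). Not NE.
(R1, Z): Player 2 can switch to Y (3 → 8). Not NE.
(R2, X): Player 1 can switch to R1 (3 → 9). Not NE.
(R2, Y): Player 1 can switch to R1 (1 → 3). Not NE.
(R2, Z): Player 1 can switch to R1 (0 → 5). Not NE.
(R3, X): Player 1 can switch to R1 (8 → 9). Not NE.
(R3, Y): Player 2 can switch to X (0 → 4). Not NE.
(The remaining 1 profile has a profitable deviation by the same check.)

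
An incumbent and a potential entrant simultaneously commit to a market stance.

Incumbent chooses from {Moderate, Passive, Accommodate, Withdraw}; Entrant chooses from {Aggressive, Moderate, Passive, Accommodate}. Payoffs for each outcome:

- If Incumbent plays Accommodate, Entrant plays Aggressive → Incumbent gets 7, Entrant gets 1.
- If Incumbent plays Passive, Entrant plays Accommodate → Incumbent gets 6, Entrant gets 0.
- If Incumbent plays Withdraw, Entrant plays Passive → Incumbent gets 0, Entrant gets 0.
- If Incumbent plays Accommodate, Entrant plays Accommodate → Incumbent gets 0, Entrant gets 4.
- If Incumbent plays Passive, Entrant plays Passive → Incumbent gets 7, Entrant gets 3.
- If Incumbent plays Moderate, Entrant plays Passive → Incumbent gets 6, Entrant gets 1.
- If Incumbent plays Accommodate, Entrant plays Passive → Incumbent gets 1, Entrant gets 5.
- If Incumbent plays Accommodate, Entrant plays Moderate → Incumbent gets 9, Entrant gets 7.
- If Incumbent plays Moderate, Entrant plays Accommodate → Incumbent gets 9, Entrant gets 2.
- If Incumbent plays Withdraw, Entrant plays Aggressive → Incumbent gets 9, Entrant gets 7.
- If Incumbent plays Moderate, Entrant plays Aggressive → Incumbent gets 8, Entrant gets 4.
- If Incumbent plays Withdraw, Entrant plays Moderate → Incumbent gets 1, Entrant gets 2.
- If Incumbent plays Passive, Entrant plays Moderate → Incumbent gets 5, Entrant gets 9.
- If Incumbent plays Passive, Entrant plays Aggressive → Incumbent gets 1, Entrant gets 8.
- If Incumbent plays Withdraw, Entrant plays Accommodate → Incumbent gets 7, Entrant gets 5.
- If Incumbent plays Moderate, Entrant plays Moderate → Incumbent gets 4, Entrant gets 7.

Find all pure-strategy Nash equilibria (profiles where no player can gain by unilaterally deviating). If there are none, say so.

For each player, find the best response to each opponent profile; mutual best responses are the pure NE.
Incumbent against Aggressive: payoffs 8, 1, 7, 9 → best response Withdraw.
Incumbent against Moderate: payoffs 4, 5, 9, 1 → best response Accommodate.
Incumbent against Passive: payoffs 6, 7, 1, 0 → best response Passive.
Incumbent against Accommodate: payoffs 9, 6, 0, 7 → best response Moderate.
Entrant against Moderate: payoffs 4, 7, 1, 2 → best response Moderate.
Entrant against Passive: payoffs 8, 9, 3, 0 → best response Moderate.
Entrant against Accommodate: payoffs 1, 7, 5, 4 → best response Moderate.
Entrant against Withdraw: payoffs 7, 2, 0, 5 → best response Aggressive.
Mutual best responses: (Accommodate, Moderate); (Withdraw, Aggressive).

(Accommodate, Moderate), (Withdraw, Aggressive)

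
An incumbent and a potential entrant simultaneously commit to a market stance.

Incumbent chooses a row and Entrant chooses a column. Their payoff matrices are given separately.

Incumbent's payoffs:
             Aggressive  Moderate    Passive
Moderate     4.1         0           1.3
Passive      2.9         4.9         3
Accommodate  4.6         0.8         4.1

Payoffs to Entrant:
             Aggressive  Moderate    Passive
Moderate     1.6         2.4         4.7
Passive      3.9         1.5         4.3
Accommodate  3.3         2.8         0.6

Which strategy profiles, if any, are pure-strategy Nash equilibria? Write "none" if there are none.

The unique pure-strategy Nash equilibrium is (Accommodate, Aggressive).

For each player, find the best response to each opponent profile; mutual best responses are the pure NE.
Incumbent against Aggressive: payoffs 4.1, 2.9, 4.6 → best response Accommodate.
Incumbent against Moderate: payoffs 0, 4.9, 0.8 → best response Passive.
Incumbent against Passive: payoffs 1.3, 3, 4.1 → best response Accommodate.
Entrant against Moderate: payoffs 1.6, 2.4, 4.7 → best response Passive.
Entrant against Passive: payoffs 3.9, 1.5, 4.3 → best response Passive.
Entrant against Accommodate: payoffs 3.3, 2.8, 0.6 → best response Aggressive.
Mutual best responses: (Accommodate, Aggressive).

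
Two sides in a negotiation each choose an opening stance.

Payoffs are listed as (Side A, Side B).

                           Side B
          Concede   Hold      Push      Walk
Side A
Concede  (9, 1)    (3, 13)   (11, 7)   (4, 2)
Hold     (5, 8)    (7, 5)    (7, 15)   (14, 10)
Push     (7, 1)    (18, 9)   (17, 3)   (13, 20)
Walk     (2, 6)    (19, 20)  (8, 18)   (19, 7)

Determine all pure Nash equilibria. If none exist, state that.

For each player, find the best response to each opponent profile; mutual best responses are the pure NE.
Side A against Concede: payoffs 9, 5, 7, 2 → best response Concede.
Side A against Hold: payoffs 3, 7, 18, 19 → best response Walk.
Side A against Push: payoffs 11, 7, 17, 8 → best response Push.
Side A against Walk: payoffs 4, 14, 13, 19 → best response Walk.
Side B against Concede: payoffs 1, 13, 7, 2 → best response Hold.
Side B against Hold: payoffs 8, 5, 15, 10 → best response Push.
Side B against Push: payoffs 1, 9, 3, 20 → best response Walk.
Side B against Walk: payoffs 6, 20, 18, 7 → best response Hold.
Mutual best responses: (Walk, Hold).

The unique pure-strategy Nash equilibrium is (Walk, Hold).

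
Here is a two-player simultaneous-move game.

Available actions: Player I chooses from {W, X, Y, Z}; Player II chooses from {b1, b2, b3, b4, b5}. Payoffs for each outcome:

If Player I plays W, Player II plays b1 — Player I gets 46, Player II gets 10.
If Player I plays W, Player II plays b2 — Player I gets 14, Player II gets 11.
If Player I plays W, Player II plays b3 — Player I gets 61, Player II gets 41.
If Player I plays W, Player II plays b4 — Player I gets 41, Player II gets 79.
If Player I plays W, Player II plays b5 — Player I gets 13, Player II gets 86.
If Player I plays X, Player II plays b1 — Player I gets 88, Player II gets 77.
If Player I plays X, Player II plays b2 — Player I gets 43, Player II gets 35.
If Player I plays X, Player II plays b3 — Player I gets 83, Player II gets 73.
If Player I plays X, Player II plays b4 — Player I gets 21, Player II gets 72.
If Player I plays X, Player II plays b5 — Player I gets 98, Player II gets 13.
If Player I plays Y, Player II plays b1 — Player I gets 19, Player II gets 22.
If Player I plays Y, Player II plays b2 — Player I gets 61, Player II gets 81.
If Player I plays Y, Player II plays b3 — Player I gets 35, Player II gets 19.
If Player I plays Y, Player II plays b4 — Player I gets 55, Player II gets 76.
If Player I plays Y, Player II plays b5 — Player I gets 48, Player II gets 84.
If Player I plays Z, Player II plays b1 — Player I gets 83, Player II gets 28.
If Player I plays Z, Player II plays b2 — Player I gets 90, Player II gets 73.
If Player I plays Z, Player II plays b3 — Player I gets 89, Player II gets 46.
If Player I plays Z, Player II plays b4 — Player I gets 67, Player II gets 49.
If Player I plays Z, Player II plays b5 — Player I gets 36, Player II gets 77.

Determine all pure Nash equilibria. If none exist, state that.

The unique pure-strategy Nash equilibrium is (X, b1).

(W, b1): Player I can switch to X (46 → 88). Not NE.
(W, b2): Player I can switch to X (14 → 43). Not NE.
(W, b3): Player I can switch to X (61 → 83). Not NE.
(W, b4): Player I can switch to Y (41 → 55). Not NE.
(W, b5): Player I can switch to X (13 → 98). Not NE.
(X, b1): Player I gets 88, best alternative 83; Player II gets 77, best alternative 73. No profitable deviation — NE.
(X, b2): Player I can switch to Y (43 → 61). Not NE.
(X, b3): Player I can switch to Z (83 → 89). Not NE.
(X, b4): Player I can switch to W (21 → 41). Not NE.
(X, b5): Player II can switch to b1 (13 → 77). Not NE.
(Y, b1): Player I can switch to W (19 → 46). Not NE.
(Y, b2): Player I can switch to Z (61 → 90). Not NE.
(Y, b3): Player I can switch to W (35 → 61). Not NE.
(The remaining 7 profiles each have a profitable deviation by the same check.)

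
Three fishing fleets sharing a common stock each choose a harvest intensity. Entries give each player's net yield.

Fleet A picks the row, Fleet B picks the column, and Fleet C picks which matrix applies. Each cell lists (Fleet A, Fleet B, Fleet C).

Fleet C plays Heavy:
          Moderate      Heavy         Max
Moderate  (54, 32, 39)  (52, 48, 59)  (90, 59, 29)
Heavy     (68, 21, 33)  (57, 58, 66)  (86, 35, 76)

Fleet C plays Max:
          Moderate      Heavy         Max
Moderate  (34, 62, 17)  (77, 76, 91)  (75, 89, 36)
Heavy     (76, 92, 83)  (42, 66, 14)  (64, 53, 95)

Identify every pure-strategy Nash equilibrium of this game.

Fleet A against (Moderate, Heavy): payoffs 54, 68 → best response Heavy.
Fleet A against (Moderate, Max): payoffs 34, 76 → best response Heavy.
Fleet A against (Heavy, Heavy): payoffs 52, 57 → best response Heavy.
Fleet A against (Heavy, Max): payoffs 77, 42 → best response Moderate.
Fleet A against (Max, Heavy): payoffs 90, 86 → best response Moderate.
Fleet A against (Max, Max): payoffs 75, 64 → best response Moderate.
Fleet B against (Moderate, Heavy): payoffs 32, 48, 59 → best response Max.
Fleet B against (Moderate, Max): payoffs 62, 76, 89 → best response Max.
Fleet B against (Heavy, Heavy): payoffs 21, 58, 35 → best response Heavy.
Fleet B against (Heavy, Max): payoffs 92, 66, 53 → best response Moderate.
Fleet C against (Moderate, Moderate): payoffs 39, 17 → best response Heavy.
Fleet C against (Moderate, Heavy): payoffs 59, 91 → best response Max.
Fleet C against (Moderate, Max): payoffs 29, 36 → best response Max.
Fleet C against (Heavy, Moderate): payoffs 33, 83 → best response Max.
Fleet C against (Heavy, Heavy): payoffs 66, 14 → best response Heavy.
Fleet C against (Heavy, Max): payoffs 76, 95 → best response Max.
Mutual best responses: (Moderate, Max, Max); (Heavy, Moderate, Max); (Heavy, Heavy, Heavy).

Pure-strategy Nash equilibria: (Moderate, Max, Max) and (Heavy, Moderate, Max) and (Heavy, Heavy, Heavy)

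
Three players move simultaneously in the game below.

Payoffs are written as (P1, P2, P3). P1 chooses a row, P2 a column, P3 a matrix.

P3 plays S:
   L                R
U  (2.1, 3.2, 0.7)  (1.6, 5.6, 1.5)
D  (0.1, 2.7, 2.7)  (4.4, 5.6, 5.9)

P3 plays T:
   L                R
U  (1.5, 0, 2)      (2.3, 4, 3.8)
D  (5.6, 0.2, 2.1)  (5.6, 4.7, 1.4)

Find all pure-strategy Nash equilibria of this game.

(D, R, S)

For each strategy profile, look for a profitable unilateral deviation.
(U, L, S): P2 can switch to R (3.2 → 5.6). Not NE.
(U, L, T): P1 can switch to D (1.5 → 5.6). Not NE.
(U, R, S): P1 can switch to D (1.6 → 4.4). Not NE.
(U, R, T): P1 can switch to D (2.3 → 5.6). Not NE.
(D, L, S): P1 can switch to U (0.1 → 2.1). Not NE.
(D, L, T): P2 can switch to R (0.2 → 4.7). Not NE.
(D, R, S): P1 gets 4.4, best alternative 1.6; P2 gets 5.6, best alternative 2.7; P3 gets 5.9, best alternative 1.4. No profitable deviation — NE.
(The remaining 1 profile has a profitable deviation by the same check.)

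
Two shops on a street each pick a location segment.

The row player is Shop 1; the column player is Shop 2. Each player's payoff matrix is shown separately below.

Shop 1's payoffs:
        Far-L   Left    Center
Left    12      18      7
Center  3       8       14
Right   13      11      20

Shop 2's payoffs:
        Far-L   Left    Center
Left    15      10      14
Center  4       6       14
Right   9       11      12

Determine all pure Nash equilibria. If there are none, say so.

The unique pure-strategy Nash equilibrium is (Right, Center).

Shop 1 against Far-L: payoffs 12, 3, 13 → best response Right.
Shop 1 against Left: payoffs 18, 8, 11 → best response Left.
Shop 1 against Center: payoffs 7, 14, 20 → best response Right.
Shop 2 against Left: payoffs 15, 10, 14 → best response Far-L.
Shop 2 against Center: payoffs 4, 6, 14 → best response Center.
Shop 2 against Right: payoffs 9, 11, 12 → best response Center.
Mutual best responses: (Right, Center).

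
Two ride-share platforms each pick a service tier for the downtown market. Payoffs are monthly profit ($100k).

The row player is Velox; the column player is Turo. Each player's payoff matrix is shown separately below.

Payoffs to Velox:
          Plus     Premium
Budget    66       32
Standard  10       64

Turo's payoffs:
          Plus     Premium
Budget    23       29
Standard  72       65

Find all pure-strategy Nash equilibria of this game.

(Budget, Plus): Turo can switch to Premium (23 → 29). Not NE.
(Budget, Premium): Velox can switch to Standard (32 → 64). Not NE.
(Standard, Plus): Velox can switch to Budget (10 → 66). Not NE.
(Standard, Premium): Turo can switch to Plus (65 → 72). Not NE.

This game has no pure Nash equilibrium.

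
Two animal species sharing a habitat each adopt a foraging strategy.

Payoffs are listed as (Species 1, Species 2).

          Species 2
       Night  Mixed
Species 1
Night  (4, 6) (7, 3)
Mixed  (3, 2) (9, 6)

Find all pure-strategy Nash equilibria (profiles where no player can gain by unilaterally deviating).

The pure Nash equilibria are (Night, Night), (Mixed, Mixed).

(Night, Night): Species 1 gets 4, best alternative 3; Species 2 gets 6, best alternative 3. No profitable deviation — NE.
(Night, Mixed): Species 1 can switch to Mixed (7 → 9). Not NE.
(Mixed, Night): Species 1 can switch to Night (3 → 4). Not NE.
(Mixed, Mixed): Species 1 gets 9, best alternative 7; Species 2 gets 6, best alternative 2. No profitable deviation — NE.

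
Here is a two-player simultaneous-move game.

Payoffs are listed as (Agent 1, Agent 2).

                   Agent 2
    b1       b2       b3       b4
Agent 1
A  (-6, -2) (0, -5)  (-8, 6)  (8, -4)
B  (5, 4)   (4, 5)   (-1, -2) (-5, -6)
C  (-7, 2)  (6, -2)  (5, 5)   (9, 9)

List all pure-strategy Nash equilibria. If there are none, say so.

The unique pure-strategy Nash equilibrium is (C, b4).

(A, b1): Agent 1 can switch to B (-6 → 5). Not NE.
(A, b2): Agent 1 can switch to B (0 → 4). Not NE.
(A, b3): Agent 1 can switch to B (-8 → -1). Not NE.
(A, b4): Agent 1 can switch to C (8 → 9). Not NE.
(B, b1): Agent 2 can switch to b2 (4 → 5). Not NE.
(B, b2): Agent 1 can switch to C (4 → 6). Not NE.
(B, b3): Agent 1 can switch to C (-1 → 5). Not NE.
(B, b4): Agent 1 can switch to A (-5 → 8). Not NE.
(C, b1): Agent 1 can switch to A (-7 → -6). Not NE.
(C, b2): Agent 2 can switch to b1 (-2 → 2). Not NE.
(C, b4): Agent 1 gets 9, best alternative 8; Agent 2 gets 9, best alternative 5. No profitable deviation — NE.
(The remaining 1 profile has a profitable deviation by the same check.)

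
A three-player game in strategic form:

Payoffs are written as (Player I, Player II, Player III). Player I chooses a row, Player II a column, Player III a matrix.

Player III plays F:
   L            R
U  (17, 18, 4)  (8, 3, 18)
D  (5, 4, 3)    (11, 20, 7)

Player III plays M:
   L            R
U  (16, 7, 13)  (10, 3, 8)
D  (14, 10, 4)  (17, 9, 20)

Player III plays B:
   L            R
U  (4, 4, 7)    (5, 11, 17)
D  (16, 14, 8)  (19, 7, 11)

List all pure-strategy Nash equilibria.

Player I against (L, F): payoffs 17, 5 → best response U.
Player I against (L, M): payoffs 16, 14 → best response U.
Player I against (L, B): payoffs 4, 16 → best response D.
Player I against (R, F): payoffs 8, 11 → best response D.
Player I against (R, M): payoffs 10, 17 → best response D.
Player I against (R, B): payoffs 5, 19 → best response D.
Player II against (U, F): payoffs 18, 3 → best response L.
Player II against (U, M): payoffs 7, 3 → best response L.
Player II against (U, B): payoffs 4, 11 → best response R.
Player II against (D, F): payoffs 4, 20 → best response R.
Player II against (D, M): payoffs 10, 9 → best response L.
Player II against (D, B): payoffs 14, 7 → best response L.
Player III against (U, L): payoffs 4, 13, 7 → best response M.
Player III against (U, R): payoffs 18, 8, 17 → best response F.
Player III against (D, L): payoffs 3, 4, 8 → best response B.
Player III against (D, R): payoffs 7, 20, 11 → best response M.
Mutual best responses: (U, L, M); (D, L, B).

(U, L, M) and (D, L, B)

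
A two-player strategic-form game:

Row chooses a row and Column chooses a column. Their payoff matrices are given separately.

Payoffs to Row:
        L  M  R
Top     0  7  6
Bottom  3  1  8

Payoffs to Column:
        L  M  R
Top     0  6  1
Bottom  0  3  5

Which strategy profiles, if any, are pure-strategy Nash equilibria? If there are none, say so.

(Top, L): Row can switch to Bottom (0 → 3). Not NE.
(Top, M): Row gets 7, best alternative 1; Column gets 6, best alternative 1. No profitable deviation — NE.
(Top, R): Row can switch to Bottom (6 → 8). Not NE.
(Bottom, L): Column can switch to M (0 → 3). Not NE.
(Bottom, M): Row can switch to Top (1 → 7). Not NE.
(Bottom, R): Row gets 8, best alternative 6; Column gets 5, best alternative 3. No profitable deviation — NE.

Pure-strategy Nash equilibria: (Top, M); (Bottom, R)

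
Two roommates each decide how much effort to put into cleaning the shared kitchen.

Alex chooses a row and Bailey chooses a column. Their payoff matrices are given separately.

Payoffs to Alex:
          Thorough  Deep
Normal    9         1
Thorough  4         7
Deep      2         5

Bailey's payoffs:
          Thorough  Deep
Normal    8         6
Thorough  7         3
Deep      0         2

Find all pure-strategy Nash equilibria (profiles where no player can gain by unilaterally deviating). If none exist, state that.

(Normal, Thorough): Alex gets 9, best alternative 4; Bailey gets 8, best alternative 6. No profitable deviation — NE.
(Normal, Deep): Alex can switch to Thorough (1 → 7). Not NE.
(Thorough, Thorough): Alex can switch to Normal (4 → 9). Not NE.
(Thorough, Deep): Bailey can switch to Thorough (3 → 7). Not NE.
(Deep, Thorough): Alex can switch to Normal (2 → 9). Not NE.
(Deep, Deep): Alex can switch to Thorough (5 → 7). Not NE.

Pure NE: (Normal, Thorough)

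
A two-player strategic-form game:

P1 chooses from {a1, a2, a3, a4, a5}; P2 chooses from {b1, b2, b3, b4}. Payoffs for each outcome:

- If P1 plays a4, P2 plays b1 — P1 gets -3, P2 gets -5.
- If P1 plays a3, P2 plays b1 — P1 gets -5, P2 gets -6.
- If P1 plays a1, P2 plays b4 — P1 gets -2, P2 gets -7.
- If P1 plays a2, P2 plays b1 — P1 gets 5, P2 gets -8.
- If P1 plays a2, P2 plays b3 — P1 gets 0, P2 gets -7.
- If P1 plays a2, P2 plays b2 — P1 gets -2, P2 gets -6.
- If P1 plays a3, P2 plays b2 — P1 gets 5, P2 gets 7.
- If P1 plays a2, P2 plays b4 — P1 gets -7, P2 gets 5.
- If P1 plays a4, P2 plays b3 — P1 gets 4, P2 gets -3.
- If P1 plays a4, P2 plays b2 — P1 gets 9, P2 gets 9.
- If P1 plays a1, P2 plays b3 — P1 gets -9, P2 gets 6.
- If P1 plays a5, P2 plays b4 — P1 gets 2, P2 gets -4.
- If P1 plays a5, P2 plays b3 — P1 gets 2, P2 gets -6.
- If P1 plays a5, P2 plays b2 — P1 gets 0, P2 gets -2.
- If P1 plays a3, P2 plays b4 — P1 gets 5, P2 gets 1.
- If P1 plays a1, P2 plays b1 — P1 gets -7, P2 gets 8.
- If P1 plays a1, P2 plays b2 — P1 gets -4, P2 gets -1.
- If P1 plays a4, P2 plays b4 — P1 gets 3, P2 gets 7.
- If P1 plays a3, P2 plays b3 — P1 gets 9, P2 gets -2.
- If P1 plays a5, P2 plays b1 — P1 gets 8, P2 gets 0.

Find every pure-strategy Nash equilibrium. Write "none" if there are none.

The pure Nash equilibria are (a4, b2) and (a5, b1).

(a1, b1): P1 can switch to a2 (-7 → 5). Not NE.
(a1, b2): P1 can switch to a2 (-4 → -2). Not NE.
(a1, b3): P1 can switch to a2 (-9 → 0). Not NE.
(a1, b4): P1 can switch to a3 (-2 → 5). Not NE.
(a2, b1): P1 can switch to a5 (5 → 8). Not NE.
(a2, b2): P1 can switch to a3 (-2 → 5). Not NE.
(a2, b3): P1 can switch to a3 (0 → 9). Not NE.
(a2, b4): P1 can switch to a1 (-7 → -2). Not NE.
(a4, b2): P1 gets 9, best alternative 5; P2 gets 9, best alternative 7. No profitable deviation — NE.
(a5, b1): P1 gets 8, best alternative 5; P2 gets 0, best alternative -2. No profitable deviation — NE.
(The remaining 10 profiles each have a profitable deviation by the same check.)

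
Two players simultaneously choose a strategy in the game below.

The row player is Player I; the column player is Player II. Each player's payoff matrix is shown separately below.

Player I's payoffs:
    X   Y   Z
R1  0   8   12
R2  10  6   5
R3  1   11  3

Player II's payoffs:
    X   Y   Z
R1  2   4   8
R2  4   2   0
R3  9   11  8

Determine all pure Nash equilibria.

(R1, Z) and (R2, X) and (R3, Y)

(R1, X): Player I can switch to R2 (0 → 10). Not NE.
(R1, Y): Player I can switch to R3 (8 → 11). Not NE.
(R1, Z): Player I gets 12, best alternative 5; Player II gets 8, best alternative 4. No profitable deviation — NE.
(R2, X): Player I gets 10, best alternative 1; Player II gets 4, best alternative 2. No profitable deviation — NE.
(R2, Y): Player I can switch to R1 (6 → 8). Not NE.
(R2, Z): Player I can switch to R1 (5 → 12). Not NE.
(R3, X): Player I can switch to R2 (1 → 10). Not NE.
(R3, Y): Player I gets 11, best alternative 8; Player II gets 11, best alternative 9. No profitable deviation — NE.
(R3, Z): Player I can switch to R1 (3 → 12). Not NE.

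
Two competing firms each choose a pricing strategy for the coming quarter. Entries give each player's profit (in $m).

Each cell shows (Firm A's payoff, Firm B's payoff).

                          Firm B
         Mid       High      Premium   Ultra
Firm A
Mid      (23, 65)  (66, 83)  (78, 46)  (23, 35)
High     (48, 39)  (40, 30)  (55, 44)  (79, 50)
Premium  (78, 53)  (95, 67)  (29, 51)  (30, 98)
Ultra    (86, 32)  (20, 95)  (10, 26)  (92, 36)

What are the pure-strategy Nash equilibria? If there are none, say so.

Mark each player's best response to every combination of opponents' strategies; a profile where every player is best-responding is a pure Nash equilibrium.
Firm A against Mid: payoffs 23, 48, 78, 86 → best response Ultra.
Firm A against High: payoffs 66, 40, 95, 20 → best response Premium.
Firm A against Premium: payoffs 78, 55, 29, 10 → best response Mid.
Firm A against Ultra: payoffs 23, 79, 30, 92 → best response Ultra.
Firm B against Mid: payoffs 65, 83, 46, 35 → best response High.
Firm B against High: payoffs 39, 30, 44, 50 → best response Ultra.
Firm B against Premium: payoffs 53, 67, 51, 98 → best response Ultra.
Firm B against Ultra: payoffs 32, 95, 26, 36 → best response High.
No profile is a mutual best response for all players.

No pure-strategy Nash equilibrium.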